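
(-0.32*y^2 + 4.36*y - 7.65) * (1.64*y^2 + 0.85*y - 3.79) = -0.5248*y^4 + 6.8784*y^3 - 7.6272*y^2 - 23.0269*y + 28.9935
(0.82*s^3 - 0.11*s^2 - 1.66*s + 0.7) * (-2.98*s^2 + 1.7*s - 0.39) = -2.4436*s^5 + 1.7218*s^4 + 4.44*s^3 - 4.8651*s^2 + 1.8374*s - 0.273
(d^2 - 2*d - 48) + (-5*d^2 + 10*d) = -4*d^2 + 8*d - 48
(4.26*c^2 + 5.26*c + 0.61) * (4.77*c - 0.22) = 20.3202*c^3 + 24.153*c^2 + 1.7525*c - 0.1342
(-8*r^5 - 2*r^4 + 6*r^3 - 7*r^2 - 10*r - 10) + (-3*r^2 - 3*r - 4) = -8*r^5 - 2*r^4 + 6*r^3 - 10*r^2 - 13*r - 14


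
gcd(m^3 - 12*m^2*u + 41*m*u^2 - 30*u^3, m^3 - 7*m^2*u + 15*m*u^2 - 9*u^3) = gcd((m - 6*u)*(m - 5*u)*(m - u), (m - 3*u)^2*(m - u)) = -m + u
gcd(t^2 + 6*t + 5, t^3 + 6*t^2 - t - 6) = t + 1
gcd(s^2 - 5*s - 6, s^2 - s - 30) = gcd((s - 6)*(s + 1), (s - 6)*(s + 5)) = s - 6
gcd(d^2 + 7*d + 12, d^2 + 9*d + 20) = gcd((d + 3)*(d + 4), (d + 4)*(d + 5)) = d + 4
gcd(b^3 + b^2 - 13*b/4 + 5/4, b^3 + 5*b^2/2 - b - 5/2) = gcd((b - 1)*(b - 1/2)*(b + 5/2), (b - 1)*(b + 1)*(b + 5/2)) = b^2 + 3*b/2 - 5/2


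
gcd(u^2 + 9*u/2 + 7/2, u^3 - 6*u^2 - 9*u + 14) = 1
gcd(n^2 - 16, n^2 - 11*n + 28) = n - 4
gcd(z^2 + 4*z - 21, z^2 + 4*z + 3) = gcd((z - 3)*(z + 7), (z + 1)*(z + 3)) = 1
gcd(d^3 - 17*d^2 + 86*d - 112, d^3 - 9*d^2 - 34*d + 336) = d^2 - 15*d + 56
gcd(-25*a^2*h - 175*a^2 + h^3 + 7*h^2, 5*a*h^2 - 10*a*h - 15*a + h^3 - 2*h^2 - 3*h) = 5*a + h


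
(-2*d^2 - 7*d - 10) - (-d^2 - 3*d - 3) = -d^2 - 4*d - 7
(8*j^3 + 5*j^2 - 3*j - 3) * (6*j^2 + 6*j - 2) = 48*j^5 + 78*j^4 - 4*j^3 - 46*j^2 - 12*j + 6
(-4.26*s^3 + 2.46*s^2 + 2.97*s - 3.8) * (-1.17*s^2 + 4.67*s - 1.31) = 4.9842*s^5 - 22.7724*s^4 + 13.5939*s^3 + 15.0933*s^2 - 21.6367*s + 4.978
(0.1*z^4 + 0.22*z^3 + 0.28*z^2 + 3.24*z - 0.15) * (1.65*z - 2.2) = 0.165*z^5 + 0.143*z^4 - 0.022*z^3 + 4.73*z^2 - 7.3755*z + 0.33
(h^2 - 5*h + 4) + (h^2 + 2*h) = 2*h^2 - 3*h + 4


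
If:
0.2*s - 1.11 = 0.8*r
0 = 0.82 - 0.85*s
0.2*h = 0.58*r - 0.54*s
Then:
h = -5.93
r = -1.15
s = 0.96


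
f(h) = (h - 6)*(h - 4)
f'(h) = 2*h - 10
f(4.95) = -1.00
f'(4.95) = -0.10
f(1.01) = 14.92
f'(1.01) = -7.98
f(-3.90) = 78.21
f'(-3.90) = -17.80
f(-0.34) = 27.52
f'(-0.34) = -10.68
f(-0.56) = 29.91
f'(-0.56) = -11.12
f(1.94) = 8.36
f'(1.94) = -6.12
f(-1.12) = 36.45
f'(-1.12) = -12.24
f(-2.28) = 52.00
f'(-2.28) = -14.56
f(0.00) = 24.00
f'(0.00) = -10.00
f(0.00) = 24.00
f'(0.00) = -10.00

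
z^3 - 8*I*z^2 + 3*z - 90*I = (z - 6*I)*(z - 5*I)*(z + 3*I)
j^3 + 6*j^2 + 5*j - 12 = (j - 1)*(j + 3)*(j + 4)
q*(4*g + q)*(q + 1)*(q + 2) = 4*g*q^3 + 12*g*q^2 + 8*g*q + q^4 + 3*q^3 + 2*q^2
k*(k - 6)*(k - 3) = k^3 - 9*k^2 + 18*k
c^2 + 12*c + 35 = (c + 5)*(c + 7)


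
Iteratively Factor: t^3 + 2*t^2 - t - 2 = (t - 1)*(t^2 + 3*t + 2) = (t - 1)*(t + 2)*(t + 1)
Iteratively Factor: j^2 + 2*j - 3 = (j + 3)*(j - 1)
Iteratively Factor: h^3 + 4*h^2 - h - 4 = (h - 1)*(h^2 + 5*h + 4) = (h - 1)*(h + 4)*(h + 1)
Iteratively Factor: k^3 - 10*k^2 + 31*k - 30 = (k - 2)*(k^2 - 8*k + 15) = (k - 3)*(k - 2)*(k - 5)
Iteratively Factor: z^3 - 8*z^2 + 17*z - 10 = (z - 5)*(z^2 - 3*z + 2) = (z - 5)*(z - 2)*(z - 1)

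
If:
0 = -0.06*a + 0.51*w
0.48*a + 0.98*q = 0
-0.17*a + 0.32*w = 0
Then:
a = 0.00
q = 0.00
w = 0.00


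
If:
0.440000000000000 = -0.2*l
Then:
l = -2.20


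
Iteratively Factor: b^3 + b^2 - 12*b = (b)*(b^2 + b - 12) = b*(b + 4)*(b - 3)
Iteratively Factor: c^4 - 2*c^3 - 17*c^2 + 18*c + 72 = (c + 3)*(c^3 - 5*c^2 - 2*c + 24) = (c - 3)*(c + 3)*(c^2 - 2*c - 8) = (c - 3)*(c + 2)*(c + 3)*(c - 4)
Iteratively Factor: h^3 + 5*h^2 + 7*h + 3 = (h + 1)*(h^2 + 4*h + 3) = (h + 1)*(h + 3)*(h + 1)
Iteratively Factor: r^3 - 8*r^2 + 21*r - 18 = (r - 3)*(r^2 - 5*r + 6) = (r - 3)*(r - 2)*(r - 3)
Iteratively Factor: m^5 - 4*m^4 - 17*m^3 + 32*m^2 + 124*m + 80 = (m - 4)*(m^4 - 17*m^2 - 36*m - 20) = (m - 4)*(m + 2)*(m^3 - 2*m^2 - 13*m - 10) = (m - 4)*(m + 1)*(m + 2)*(m^2 - 3*m - 10) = (m - 4)*(m + 1)*(m + 2)^2*(m - 5)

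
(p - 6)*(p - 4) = p^2 - 10*p + 24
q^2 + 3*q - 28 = (q - 4)*(q + 7)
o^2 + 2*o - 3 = (o - 1)*(o + 3)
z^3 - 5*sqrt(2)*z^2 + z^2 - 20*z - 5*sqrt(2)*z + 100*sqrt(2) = (z - 4)*(z + 5)*(z - 5*sqrt(2))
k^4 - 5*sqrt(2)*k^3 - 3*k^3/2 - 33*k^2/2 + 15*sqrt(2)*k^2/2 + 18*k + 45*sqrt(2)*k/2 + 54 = (k - 3)*(k + 3/2)*(k - 6*sqrt(2))*(k + sqrt(2))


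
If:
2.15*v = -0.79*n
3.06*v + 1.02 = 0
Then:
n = 0.91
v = -0.33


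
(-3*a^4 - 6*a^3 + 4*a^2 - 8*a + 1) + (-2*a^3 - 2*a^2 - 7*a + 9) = -3*a^4 - 8*a^3 + 2*a^2 - 15*a + 10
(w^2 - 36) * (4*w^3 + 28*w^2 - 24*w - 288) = 4*w^5 + 28*w^4 - 168*w^3 - 1296*w^2 + 864*w + 10368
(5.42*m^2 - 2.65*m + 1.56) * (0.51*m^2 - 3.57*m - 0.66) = 2.7642*m^4 - 20.7009*m^3 + 6.6789*m^2 - 3.8202*m - 1.0296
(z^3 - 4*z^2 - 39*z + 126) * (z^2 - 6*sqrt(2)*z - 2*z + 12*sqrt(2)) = z^5 - 6*sqrt(2)*z^4 - 6*z^4 - 31*z^3 + 36*sqrt(2)*z^3 + 204*z^2 + 186*sqrt(2)*z^2 - 1224*sqrt(2)*z - 252*z + 1512*sqrt(2)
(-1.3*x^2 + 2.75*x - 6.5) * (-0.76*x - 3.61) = 0.988*x^3 + 2.603*x^2 - 4.9875*x + 23.465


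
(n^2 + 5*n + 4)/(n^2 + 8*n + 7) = (n + 4)/(n + 7)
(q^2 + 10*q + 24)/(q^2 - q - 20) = (q + 6)/(q - 5)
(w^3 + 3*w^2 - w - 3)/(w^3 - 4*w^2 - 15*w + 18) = (w + 1)/(w - 6)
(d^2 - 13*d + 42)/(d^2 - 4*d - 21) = (d - 6)/(d + 3)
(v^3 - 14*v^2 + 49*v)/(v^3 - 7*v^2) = (v - 7)/v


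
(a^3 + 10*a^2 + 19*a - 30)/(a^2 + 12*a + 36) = (a^2 + 4*a - 5)/(a + 6)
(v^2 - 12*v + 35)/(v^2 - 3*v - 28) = (v - 5)/(v + 4)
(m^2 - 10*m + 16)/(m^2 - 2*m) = (m - 8)/m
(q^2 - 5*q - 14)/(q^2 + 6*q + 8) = (q - 7)/(q + 4)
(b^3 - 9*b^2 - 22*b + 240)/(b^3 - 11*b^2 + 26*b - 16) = (b^2 - b - 30)/(b^2 - 3*b + 2)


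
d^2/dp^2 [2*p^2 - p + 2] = 4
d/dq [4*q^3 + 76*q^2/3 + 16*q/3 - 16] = 12*q^2 + 152*q/3 + 16/3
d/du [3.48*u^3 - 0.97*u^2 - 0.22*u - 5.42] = 10.44*u^2 - 1.94*u - 0.22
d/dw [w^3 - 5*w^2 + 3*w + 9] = 3*w^2 - 10*w + 3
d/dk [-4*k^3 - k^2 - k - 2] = -12*k^2 - 2*k - 1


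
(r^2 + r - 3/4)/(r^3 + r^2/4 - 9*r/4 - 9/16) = 4*(2*r - 1)/(8*r^2 - 10*r - 3)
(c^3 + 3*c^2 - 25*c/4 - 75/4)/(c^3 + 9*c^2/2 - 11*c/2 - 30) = (c + 5/2)/(c + 4)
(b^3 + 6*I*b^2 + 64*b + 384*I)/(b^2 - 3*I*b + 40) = (b^2 + 14*I*b - 48)/(b + 5*I)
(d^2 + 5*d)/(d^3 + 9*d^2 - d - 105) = d/(d^2 + 4*d - 21)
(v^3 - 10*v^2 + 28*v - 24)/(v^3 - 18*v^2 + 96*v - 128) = (v^2 - 8*v + 12)/(v^2 - 16*v + 64)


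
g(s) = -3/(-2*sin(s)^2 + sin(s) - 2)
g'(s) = -3*(4*sin(s)*cos(s) - cos(s))/(-2*sin(s)^2 + sin(s) - 2)^2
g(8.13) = 1.04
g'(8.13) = 0.28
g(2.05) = 1.12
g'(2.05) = 0.49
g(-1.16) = 0.65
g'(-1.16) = 0.26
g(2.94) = 1.60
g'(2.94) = -0.17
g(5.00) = 0.63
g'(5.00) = 0.18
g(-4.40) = 1.05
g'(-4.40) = 0.32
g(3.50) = 1.16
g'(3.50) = -1.00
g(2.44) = 1.37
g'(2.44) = 0.76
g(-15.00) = 0.86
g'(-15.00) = -0.67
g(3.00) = 1.58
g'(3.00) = -0.36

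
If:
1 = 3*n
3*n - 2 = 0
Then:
No Solution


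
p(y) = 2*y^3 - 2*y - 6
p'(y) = 6*y^2 - 2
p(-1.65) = -11.68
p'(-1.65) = 14.34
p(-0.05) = -5.90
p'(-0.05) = -1.98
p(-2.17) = -22.10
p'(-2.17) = 26.25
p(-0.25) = -5.53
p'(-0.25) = -1.62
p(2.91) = 37.46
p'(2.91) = 48.81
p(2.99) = 41.48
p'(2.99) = 51.64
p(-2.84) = -46.13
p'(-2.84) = 46.39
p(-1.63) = -11.40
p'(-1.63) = 13.94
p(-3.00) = -54.00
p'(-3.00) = 52.00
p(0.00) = -6.00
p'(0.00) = -2.00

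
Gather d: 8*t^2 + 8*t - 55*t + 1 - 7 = 8*t^2 - 47*t - 6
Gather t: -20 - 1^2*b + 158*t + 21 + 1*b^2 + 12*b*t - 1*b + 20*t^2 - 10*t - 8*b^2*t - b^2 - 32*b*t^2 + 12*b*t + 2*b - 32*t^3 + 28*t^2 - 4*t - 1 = -32*t^3 + t^2*(48 - 32*b) + t*(-8*b^2 + 24*b + 144)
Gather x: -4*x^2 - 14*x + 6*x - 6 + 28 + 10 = -4*x^2 - 8*x + 32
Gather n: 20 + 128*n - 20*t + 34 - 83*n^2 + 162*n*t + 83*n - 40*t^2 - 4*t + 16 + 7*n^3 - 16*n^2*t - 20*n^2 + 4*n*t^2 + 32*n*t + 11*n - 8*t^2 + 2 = 7*n^3 + n^2*(-16*t - 103) + n*(4*t^2 + 194*t + 222) - 48*t^2 - 24*t + 72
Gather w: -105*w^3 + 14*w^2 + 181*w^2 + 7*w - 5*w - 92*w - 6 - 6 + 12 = -105*w^3 + 195*w^2 - 90*w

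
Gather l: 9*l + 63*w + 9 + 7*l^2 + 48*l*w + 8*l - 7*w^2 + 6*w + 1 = 7*l^2 + l*(48*w + 17) - 7*w^2 + 69*w + 10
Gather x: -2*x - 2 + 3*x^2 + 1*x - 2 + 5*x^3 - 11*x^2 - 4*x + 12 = 5*x^3 - 8*x^2 - 5*x + 8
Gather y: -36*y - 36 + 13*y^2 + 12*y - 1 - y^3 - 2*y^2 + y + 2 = -y^3 + 11*y^2 - 23*y - 35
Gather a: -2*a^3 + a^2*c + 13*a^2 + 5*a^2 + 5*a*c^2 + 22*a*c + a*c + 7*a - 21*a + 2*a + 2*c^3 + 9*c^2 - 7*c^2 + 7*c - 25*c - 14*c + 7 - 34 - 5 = -2*a^3 + a^2*(c + 18) + a*(5*c^2 + 23*c - 12) + 2*c^3 + 2*c^2 - 32*c - 32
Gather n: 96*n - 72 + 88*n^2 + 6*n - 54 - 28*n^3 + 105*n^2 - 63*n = -28*n^3 + 193*n^2 + 39*n - 126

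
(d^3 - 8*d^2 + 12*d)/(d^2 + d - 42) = d*(d - 2)/(d + 7)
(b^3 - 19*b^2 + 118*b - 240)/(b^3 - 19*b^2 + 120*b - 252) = (b^2 - 13*b + 40)/(b^2 - 13*b + 42)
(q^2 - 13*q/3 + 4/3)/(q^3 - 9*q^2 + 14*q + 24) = (q - 1/3)/(q^2 - 5*q - 6)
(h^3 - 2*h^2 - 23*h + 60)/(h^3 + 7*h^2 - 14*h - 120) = (h - 3)/(h + 6)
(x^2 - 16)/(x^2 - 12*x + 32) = (x + 4)/(x - 8)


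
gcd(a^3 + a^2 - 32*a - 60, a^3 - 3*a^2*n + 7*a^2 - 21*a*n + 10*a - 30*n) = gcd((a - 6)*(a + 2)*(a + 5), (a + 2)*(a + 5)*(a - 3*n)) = a^2 + 7*a + 10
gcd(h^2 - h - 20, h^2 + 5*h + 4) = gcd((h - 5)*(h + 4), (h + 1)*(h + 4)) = h + 4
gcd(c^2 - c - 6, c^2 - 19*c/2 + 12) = 1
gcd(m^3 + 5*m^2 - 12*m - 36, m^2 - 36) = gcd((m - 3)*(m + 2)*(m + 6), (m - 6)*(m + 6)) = m + 6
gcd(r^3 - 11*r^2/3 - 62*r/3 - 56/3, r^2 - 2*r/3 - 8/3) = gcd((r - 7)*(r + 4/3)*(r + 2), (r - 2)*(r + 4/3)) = r + 4/3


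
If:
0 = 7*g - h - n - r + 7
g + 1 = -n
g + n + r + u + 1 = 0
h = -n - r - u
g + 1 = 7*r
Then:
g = -1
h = 0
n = 0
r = 0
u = 0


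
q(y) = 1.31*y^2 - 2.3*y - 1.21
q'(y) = 2.62*y - 2.3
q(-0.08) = -1.02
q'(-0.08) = -2.51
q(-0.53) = 0.38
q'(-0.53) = -3.69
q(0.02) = -1.26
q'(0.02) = -2.25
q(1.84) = -1.01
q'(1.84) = 2.52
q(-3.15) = 19.03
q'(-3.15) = -10.55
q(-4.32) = 33.17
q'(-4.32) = -13.62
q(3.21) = 4.91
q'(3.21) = 6.11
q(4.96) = 19.61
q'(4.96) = 10.70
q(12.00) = 159.83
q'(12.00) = 29.14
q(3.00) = 3.68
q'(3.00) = 5.56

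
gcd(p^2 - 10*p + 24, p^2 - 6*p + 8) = p - 4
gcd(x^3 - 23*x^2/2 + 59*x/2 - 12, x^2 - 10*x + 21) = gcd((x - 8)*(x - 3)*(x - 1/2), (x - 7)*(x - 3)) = x - 3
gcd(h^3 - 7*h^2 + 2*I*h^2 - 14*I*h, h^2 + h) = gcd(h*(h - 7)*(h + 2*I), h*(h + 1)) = h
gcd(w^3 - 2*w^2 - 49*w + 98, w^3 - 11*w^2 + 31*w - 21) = w - 7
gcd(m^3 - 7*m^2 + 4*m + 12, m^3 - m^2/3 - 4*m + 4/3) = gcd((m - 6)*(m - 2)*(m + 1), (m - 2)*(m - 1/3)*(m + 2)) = m - 2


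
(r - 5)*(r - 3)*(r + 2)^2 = r^4 - 4*r^3 - 13*r^2 + 28*r + 60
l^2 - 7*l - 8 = (l - 8)*(l + 1)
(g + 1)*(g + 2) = g^2 + 3*g + 2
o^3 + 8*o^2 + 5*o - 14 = (o - 1)*(o + 2)*(o + 7)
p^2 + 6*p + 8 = (p + 2)*(p + 4)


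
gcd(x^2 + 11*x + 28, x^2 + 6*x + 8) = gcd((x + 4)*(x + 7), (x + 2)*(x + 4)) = x + 4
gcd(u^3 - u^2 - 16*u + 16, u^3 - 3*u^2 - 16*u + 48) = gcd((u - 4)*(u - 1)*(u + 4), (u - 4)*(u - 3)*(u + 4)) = u^2 - 16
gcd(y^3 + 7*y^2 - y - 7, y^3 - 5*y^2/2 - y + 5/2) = y^2 - 1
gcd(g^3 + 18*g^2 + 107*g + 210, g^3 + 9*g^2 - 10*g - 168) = g^2 + 13*g + 42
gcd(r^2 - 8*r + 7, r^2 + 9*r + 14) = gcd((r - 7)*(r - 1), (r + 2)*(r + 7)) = 1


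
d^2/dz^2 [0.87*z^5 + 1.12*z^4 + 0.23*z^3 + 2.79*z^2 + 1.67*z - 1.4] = 17.4*z^3 + 13.44*z^2 + 1.38*z + 5.58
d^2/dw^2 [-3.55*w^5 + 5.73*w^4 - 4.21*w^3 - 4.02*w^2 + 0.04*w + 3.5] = -71.0*w^3 + 68.76*w^2 - 25.26*w - 8.04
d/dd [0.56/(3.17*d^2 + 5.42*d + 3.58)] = (-3.5504*d - 3.0352)/(3.17*d^2 + 5.42*d + 3.58)^2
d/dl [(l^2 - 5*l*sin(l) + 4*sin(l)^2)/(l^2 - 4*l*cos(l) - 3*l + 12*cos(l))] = ((l^2 - 5*l*sin(l) + 4*sin(l)^2)*(-4*l*sin(l) - 2*l + 12*sin(l) + 4*cos(l) + 3) + (l^2 - 4*l*cos(l) - 3*l + 12*cos(l))*(-5*l*cos(l) + 2*l - 5*sin(l) + 4*sin(2*l)))/((l - 3)^2*(l - 4*cos(l))^2)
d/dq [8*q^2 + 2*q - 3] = 16*q + 2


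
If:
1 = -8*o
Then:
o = -1/8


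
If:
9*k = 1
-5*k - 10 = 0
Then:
No Solution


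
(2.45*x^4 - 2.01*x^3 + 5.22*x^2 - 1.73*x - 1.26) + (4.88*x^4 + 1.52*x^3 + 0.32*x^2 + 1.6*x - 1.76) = 7.33*x^4 - 0.49*x^3 + 5.54*x^2 - 0.13*x - 3.02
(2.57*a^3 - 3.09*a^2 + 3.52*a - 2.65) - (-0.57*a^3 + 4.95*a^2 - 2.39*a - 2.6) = 3.14*a^3 - 8.04*a^2 + 5.91*a - 0.0499999999999998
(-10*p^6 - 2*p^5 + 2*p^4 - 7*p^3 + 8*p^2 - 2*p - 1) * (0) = 0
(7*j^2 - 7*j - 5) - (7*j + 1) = 7*j^2 - 14*j - 6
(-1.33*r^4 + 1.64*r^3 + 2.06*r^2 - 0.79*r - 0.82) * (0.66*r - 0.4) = -0.8778*r^5 + 1.6144*r^4 + 0.7036*r^3 - 1.3454*r^2 - 0.2252*r + 0.328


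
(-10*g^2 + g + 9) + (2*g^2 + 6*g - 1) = -8*g^2 + 7*g + 8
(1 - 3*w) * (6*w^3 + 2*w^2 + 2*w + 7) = -18*w^4 - 4*w^2 - 19*w + 7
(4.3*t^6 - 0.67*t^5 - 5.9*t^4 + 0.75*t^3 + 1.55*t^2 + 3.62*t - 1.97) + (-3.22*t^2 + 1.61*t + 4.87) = 4.3*t^6 - 0.67*t^5 - 5.9*t^4 + 0.75*t^3 - 1.67*t^2 + 5.23*t + 2.9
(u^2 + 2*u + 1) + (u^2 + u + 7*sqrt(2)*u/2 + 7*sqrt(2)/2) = 2*u^2 + 3*u + 7*sqrt(2)*u/2 + 1 + 7*sqrt(2)/2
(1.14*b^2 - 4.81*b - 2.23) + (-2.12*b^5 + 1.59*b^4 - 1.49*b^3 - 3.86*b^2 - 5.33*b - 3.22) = -2.12*b^5 + 1.59*b^4 - 1.49*b^3 - 2.72*b^2 - 10.14*b - 5.45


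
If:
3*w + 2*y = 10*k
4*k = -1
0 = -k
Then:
No Solution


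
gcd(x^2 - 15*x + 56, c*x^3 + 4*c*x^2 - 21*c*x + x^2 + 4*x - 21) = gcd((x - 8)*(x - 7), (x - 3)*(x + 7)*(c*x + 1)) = 1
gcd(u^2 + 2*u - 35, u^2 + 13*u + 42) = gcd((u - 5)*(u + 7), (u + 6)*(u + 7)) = u + 7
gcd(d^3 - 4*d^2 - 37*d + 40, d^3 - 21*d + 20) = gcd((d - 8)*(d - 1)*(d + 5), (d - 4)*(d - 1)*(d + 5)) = d^2 + 4*d - 5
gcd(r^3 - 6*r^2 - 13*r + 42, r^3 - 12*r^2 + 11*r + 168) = r^2 - 4*r - 21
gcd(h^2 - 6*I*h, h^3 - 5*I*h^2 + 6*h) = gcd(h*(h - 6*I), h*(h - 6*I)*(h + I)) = h^2 - 6*I*h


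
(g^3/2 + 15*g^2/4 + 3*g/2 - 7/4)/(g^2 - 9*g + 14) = (2*g^3 + 15*g^2 + 6*g - 7)/(4*(g^2 - 9*g + 14))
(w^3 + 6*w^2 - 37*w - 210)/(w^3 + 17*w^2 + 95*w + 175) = (w - 6)/(w + 5)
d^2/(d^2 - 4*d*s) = d/(d - 4*s)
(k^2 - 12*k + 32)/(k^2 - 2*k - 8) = (k - 8)/(k + 2)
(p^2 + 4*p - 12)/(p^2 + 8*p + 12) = (p - 2)/(p + 2)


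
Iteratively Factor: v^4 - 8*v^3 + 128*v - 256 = (v - 4)*(v^3 - 4*v^2 - 16*v + 64) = (v - 4)*(v + 4)*(v^2 - 8*v + 16) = (v - 4)^2*(v + 4)*(v - 4)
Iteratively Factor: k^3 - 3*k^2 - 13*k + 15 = (k + 3)*(k^2 - 6*k + 5) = (k - 1)*(k + 3)*(k - 5)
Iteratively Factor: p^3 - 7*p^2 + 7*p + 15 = (p - 5)*(p^2 - 2*p - 3) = (p - 5)*(p + 1)*(p - 3)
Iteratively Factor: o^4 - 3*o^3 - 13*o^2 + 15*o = (o - 1)*(o^3 - 2*o^2 - 15*o) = (o - 1)*(o + 3)*(o^2 - 5*o) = o*(o - 1)*(o + 3)*(o - 5)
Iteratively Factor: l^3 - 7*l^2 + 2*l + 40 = (l - 5)*(l^2 - 2*l - 8) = (l - 5)*(l + 2)*(l - 4)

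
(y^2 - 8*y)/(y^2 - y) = (y - 8)/(y - 1)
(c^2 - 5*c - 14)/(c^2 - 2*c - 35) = (c + 2)/(c + 5)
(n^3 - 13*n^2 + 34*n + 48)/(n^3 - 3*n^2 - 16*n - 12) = (n - 8)/(n + 2)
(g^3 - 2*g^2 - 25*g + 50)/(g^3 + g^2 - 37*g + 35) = (g^2 + 3*g - 10)/(g^2 + 6*g - 7)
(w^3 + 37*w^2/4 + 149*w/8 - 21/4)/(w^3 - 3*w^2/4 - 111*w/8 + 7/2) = (w + 6)/(w - 4)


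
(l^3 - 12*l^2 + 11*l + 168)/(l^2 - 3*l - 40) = (l^2 - 4*l - 21)/(l + 5)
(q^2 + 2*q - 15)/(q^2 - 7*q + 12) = (q + 5)/(q - 4)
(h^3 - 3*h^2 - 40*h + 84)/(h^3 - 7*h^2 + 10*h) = (h^2 - h - 42)/(h*(h - 5))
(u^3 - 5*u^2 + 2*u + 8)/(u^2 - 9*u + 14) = (u^2 - 3*u - 4)/(u - 7)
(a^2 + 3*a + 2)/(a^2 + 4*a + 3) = (a + 2)/(a + 3)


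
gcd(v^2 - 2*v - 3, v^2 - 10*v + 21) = v - 3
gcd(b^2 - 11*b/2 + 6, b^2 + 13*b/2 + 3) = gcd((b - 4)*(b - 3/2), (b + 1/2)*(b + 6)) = 1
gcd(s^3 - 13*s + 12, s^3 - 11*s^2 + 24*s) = s - 3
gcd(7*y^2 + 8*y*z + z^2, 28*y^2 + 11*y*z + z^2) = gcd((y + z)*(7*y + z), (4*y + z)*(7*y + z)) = 7*y + z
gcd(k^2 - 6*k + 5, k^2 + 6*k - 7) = k - 1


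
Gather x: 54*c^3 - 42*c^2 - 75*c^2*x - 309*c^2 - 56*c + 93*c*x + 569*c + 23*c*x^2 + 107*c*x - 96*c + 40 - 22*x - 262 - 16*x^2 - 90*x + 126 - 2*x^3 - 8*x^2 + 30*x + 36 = 54*c^3 - 351*c^2 + 417*c - 2*x^3 + x^2*(23*c - 24) + x*(-75*c^2 + 200*c - 82) - 60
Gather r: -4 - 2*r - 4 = -2*r - 8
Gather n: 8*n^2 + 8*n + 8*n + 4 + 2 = 8*n^2 + 16*n + 6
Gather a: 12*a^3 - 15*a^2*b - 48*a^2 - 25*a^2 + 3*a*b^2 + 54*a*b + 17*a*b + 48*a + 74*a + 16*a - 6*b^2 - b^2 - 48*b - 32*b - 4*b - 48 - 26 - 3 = 12*a^3 + a^2*(-15*b - 73) + a*(3*b^2 + 71*b + 138) - 7*b^2 - 84*b - 77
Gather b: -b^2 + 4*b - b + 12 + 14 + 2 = -b^2 + 3*b + 28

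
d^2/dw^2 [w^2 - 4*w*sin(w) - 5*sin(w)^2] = 4*w*sin(w) + 20*sin(w)^2 - 8*cos(w) - 8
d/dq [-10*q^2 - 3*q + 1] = -20*q - 3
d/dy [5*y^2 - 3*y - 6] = 10*y - 3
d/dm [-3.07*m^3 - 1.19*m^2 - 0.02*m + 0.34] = -9.21*m^2 - 2.38*m - 0.02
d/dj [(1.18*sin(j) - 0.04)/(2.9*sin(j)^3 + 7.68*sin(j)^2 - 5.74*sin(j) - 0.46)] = (-6.844*sin(j)^3 - 8.7144*sin(j)^2 + 0.6144*sin(j) - 0.7724)*cos(j)/(8.41*sin(j)^6 + 44.544*sin(j)^5 + 25.6904*sin(j)^4 - 90.8344*sin(j)^3 + 25.882*sin(j)^2 + 5.2808*sin(j) + 0.2116)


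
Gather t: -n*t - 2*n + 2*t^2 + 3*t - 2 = -2*n + 2*t^2 + t*(3 - n) - 2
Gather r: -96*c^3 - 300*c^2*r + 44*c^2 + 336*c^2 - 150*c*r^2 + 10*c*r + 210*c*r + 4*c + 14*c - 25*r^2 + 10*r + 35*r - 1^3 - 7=-96*c^3 + 380*c^2 + 18*c + r^2*(-150*c - 25) + r*(-300*c^2 + 220*c + 45) - 8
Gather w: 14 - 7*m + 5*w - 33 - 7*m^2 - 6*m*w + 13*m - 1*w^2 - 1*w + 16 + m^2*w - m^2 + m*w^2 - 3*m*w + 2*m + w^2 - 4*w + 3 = -8*m^2 + m*w^2 + 8*m + w*(m^2 - 9*m)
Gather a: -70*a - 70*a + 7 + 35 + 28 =70 - 140*a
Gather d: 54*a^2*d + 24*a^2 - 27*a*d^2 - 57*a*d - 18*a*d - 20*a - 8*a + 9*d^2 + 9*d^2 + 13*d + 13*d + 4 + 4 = 24*a^2 - 28*a + d^2*(18 - 27*a) + d*(54*a^2 - 75*a + 26) + 8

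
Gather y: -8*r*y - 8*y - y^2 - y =-y^2 + y*(-8*r - 9)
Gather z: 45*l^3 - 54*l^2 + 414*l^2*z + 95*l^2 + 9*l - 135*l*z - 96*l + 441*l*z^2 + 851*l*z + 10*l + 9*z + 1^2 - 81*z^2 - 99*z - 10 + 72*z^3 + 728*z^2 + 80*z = 45*l^3 + 41*l^2 - 77*l + 72*z^3 + z^2*(441*l + 647) + z*(414*l^2 + 716*l - 10) - 9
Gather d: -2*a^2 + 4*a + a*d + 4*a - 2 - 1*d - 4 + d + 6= -2*a^2 + a*d + 8*a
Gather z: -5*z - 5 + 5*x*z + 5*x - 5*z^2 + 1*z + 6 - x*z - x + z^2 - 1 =4*x - 4*z^2 + z*(4*x - 4)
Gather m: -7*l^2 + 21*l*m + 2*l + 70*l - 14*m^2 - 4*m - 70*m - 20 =-7*l^2 + 72*l - 14*m^2 + m*(21*l - 74) - 20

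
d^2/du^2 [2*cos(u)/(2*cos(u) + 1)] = 2*(-cos(u) + cos(2*u) - 3)/(2*cos(u) + 1)^3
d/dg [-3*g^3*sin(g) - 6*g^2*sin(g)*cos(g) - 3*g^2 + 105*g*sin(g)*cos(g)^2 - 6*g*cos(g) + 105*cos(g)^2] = -3*g^3*cos(g) - 9*g^2*sin(g) - 6*g^2*cos(2*g) + 6*g*sin(g) - 6*g*sin(2*g) + 105*g*cos(g)/4 + 315*g*cos(3*g)/4 - 6*g + 105*sin(g)/4 - 105*sin(2*g) + 105*sin(3*g)/4 - 6*cos(g)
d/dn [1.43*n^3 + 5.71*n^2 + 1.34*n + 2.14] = 4.29*n^2 + 11.42*n + 1.34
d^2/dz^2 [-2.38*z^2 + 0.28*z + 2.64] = -4.76000000000000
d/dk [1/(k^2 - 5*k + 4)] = (5 - 2*k)/(k^2 - 5*k + 4)^2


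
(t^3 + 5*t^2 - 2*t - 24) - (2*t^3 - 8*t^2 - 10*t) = -t^3 + 13*t^2 + 8*t - 24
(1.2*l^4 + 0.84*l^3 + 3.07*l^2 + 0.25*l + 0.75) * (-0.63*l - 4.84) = -0.756*l^5 - 6.3372*l^4 - 5.9997*l^3 - 15.0163*l^2 - 1.6825*l - 3.63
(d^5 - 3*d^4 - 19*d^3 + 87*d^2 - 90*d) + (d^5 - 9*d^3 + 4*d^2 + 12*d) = 2*d^5 - 3*d^4 - 28*d^3 + 91*d^2 - 78*d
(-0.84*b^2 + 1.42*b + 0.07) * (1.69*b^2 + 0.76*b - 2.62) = -1.4196*b^4 + 1.7614*b^3 + 3.3983*b^2 - 3.6672*b - 0.1834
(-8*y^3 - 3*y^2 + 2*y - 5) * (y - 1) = -8*y^4 + 5*y^3 + 5*y^2 - 7*y + 5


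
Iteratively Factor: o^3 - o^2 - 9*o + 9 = (o + 3)*(o^2 - 4*o + 3) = (o - 3)*(o + 3)*(o - 1)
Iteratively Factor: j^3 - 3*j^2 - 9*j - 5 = (j + 1)*(j^2 - 4*j - 5) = (j - 5)*(j + 1)*(j + 1)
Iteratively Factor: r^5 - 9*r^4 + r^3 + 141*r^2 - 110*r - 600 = (r - 5)*(r^4 - 4*r^3 - 19*r^2 + 46*r + 120) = (r - 5)*(r + 3)*(r^3 - 7*r^2 + 2*r + 40) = (r - 5)*(r - 4)*(r + 3)*(r^2 - 3*r - 10) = (r - 5)^2*(r - 4)*(r + 3)*(r + 2)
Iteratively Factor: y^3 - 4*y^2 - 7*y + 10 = (y - 1)*(y^2 - 3*y - 10) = (y - 5)*(y - 1)*(y + 2)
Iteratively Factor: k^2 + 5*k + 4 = (k + 4)*(k + 1)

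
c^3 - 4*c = c*(c - 2)*(c + 2)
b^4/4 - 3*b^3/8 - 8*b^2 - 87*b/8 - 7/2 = (b/4 + 1)*(b - 7)*(b + 1/2)*(b + 1)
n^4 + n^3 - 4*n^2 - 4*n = n*(n - 2)*(n + 1)*(n + 2)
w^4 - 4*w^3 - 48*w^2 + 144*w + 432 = (w - 6)^2*(w + 2)*(w + 6)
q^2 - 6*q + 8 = (q - 4)*(q - 2)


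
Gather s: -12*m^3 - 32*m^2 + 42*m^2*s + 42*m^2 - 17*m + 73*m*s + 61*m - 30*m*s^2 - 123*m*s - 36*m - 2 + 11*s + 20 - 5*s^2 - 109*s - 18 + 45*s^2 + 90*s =-12*m^3 + 10*m^2 + 8*m + s^2*(40 - 30*m) + s*(42*m^2 - 50*m - 8)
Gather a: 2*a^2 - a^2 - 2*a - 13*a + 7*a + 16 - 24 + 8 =a^2 - 8*a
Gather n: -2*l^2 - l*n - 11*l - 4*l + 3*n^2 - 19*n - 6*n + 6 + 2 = -2*l^2 - 15*l + 3*n^2 + n*(-l - 25) + 8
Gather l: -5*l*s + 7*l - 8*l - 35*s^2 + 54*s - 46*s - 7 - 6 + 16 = l*(-5*s - 1) - 35*s^2 + 8*s + 3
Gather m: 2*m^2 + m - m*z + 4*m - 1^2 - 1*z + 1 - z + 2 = 2*m^2 + m*(5 - z) - 2*z + 2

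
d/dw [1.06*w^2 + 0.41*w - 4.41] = 2.12*w + 0.41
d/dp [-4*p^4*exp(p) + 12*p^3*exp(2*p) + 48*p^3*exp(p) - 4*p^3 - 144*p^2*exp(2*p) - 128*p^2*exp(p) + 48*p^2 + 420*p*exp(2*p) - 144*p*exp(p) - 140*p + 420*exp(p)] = -4*p^4*exp(p) + 24*p^3*exp(2*p) + 32*p^3*exp(p) - 252*p^2*exp(2*p) + 16*p^2*exp(p) - 12*p^2 + 552*p*exp(2*p) - 400*p*exp(p) + 96*p + 420*exp(2*p) + 276*exp(p) - 140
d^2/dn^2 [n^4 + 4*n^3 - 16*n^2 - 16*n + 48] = 12*n^2 + 24*n - 32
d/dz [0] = 0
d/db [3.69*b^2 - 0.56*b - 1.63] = 7.38*b - 0.56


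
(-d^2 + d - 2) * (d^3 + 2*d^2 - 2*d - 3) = -d^5 - d^4 + 2*d^3 - 3*d^2 + d + 6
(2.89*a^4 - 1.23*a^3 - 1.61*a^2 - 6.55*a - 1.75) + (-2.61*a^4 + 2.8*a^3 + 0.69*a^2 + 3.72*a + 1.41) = 0.28*a^4 + 1.57*a^3 - 0.92*a^2 - 2.83*a - 0.34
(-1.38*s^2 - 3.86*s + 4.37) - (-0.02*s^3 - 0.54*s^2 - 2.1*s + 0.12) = 0.02*s^3 - 0.84*s^2 - 1.76*s + 4.25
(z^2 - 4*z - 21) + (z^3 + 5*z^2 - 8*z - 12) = z^3 + 6*z^2 - 12*z - 33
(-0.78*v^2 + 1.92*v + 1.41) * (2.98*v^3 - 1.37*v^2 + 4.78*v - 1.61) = -2.3244*v^5 + 6.7902*v^4 - 2.157*v^3 + 8.5017*v^2 + 3.6486*v - 2.2701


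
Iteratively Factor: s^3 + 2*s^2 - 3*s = (s)*(s^2 + 2*s - 3) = s*(s - 1)*(s + 3)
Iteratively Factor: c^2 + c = (c)*(c + 1)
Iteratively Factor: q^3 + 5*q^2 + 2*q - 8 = (q + 2)*(q^2 + 3*q - 4) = (q + 2)*(q + 4)*(q - 1)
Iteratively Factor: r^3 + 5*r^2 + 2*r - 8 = (r + 4)*(r^2 + r - 2) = (r - 1)*(r + 4)*(r + 2)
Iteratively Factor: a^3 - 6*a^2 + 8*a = (a - 2)*(a^2 - 4*a) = a*(a - 2)*(a - 4)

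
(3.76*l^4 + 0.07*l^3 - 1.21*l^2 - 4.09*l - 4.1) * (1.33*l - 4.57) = 5.0008*l^5 - 17.0901*l^4 - 1.9292*l^3 + 0.0899999999999999*l^2 + 13.2383*l + 18.737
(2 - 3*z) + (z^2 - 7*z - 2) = z^2 - 10*z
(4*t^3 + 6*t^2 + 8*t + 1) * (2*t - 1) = 8*t^4 + 8*t^3 + 10*t^2 - 6*t - 1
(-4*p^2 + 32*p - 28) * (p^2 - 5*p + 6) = -4*p^4 + 52*p^3 - 212*p^2 + 332*p - 168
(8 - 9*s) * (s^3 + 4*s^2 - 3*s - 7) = -9*s^4 - 28*s^3 + 59*s^2 + 39*s - 56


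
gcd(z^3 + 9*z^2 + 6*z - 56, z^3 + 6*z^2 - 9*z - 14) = z^2 + 5*z - 14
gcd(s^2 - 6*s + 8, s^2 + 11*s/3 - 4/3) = 1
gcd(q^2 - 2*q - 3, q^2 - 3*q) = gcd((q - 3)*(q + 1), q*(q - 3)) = q - 3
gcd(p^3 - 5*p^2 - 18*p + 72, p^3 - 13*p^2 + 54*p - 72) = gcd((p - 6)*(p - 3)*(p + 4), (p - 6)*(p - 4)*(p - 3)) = p^2 - 9*p + 18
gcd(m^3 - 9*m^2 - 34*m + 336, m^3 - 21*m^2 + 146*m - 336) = m^2 - 15*m + 56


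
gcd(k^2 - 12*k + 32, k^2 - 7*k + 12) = k - 4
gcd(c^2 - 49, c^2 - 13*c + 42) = c - 7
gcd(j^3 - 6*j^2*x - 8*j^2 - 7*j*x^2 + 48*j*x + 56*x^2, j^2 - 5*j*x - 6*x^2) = j + x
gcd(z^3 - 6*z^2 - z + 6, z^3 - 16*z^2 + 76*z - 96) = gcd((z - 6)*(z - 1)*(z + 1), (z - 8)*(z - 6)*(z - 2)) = z - 6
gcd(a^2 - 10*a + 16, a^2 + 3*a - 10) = a - 2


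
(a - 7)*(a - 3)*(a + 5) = a^3 - 5*a^2 - 29*a + 105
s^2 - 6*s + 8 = (s - 4)*(s - 2)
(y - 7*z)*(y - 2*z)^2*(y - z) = y^4 - 12*y^3*z + 43*y^2*z^2 - 60*y*z^3 + 28*z^4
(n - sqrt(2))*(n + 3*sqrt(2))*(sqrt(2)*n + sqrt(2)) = sqrt(2)*n^3 + sqrt(2)*n^2 + 4*n^2 - 6*sqrt(2)*n + 4*n - 6*sqrt(2)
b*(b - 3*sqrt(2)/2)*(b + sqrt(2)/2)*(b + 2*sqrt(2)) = b^4 + sqrt(2)*b^3 - 11*b^2/2 - 3*sqrt(2)*b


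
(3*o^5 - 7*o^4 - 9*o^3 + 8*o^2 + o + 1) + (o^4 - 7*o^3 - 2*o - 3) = 3*o^5 - 6*o^4 - 16*o^3 + 8*o^2 - o - 2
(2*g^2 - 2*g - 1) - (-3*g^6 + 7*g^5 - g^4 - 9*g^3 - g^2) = 3*g^6 - 7*g^5 + g^4 + 9*g^3 + 3*g^2 - 2*g - 1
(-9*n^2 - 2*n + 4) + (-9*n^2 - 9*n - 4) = -18*n^2 - 11*n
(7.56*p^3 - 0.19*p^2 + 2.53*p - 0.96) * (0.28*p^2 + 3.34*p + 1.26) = 2.1168*p^5 + 25.1972*p^4 + 9.5994*p^3 + 7.942*p^2 - 0.0186000000000002*p - 1.2096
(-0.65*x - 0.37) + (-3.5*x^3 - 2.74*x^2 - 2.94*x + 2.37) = -3.5*x^3 - 2.74*x^2 - 3.59*x + 2.0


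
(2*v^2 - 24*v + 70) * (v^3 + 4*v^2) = 2*v^5 - 16*v^4 - 26*v^3 + 280*v^2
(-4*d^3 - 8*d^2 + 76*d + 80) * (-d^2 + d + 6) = 4*d^5 + 4*d^4 - 108*d^3 - 52*d^2 + 536*d + 480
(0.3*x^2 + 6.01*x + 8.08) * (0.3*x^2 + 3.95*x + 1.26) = 0.09*x^4 + 2.988*x^3 + 26.5415*x^2 + 39.4886*x + 10.1808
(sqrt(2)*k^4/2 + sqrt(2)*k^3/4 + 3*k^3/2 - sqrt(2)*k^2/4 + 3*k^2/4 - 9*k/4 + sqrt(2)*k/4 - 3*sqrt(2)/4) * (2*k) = sqrt(2)*k^5 + sqrt(2)*k^4/2 + 3*k^4 - sqrt(2)*k^3/2 + 3*k^3/2 - 9*k^2/2 + sqrt(2)*k^2/2 - 3*sqrt(2)*k/2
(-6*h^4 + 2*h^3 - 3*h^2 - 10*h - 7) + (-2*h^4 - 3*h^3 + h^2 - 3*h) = -8*h^4 - h^3 - 2*h^2 - 13*h - 7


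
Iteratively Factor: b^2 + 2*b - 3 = (b + 3)*(b - 1)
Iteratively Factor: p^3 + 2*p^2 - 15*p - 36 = (p + 3)*(p^2 - p - 12) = (p - 4)*(p + 3)*(p + 3)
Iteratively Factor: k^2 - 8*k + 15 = (k - 3)*(k - 5)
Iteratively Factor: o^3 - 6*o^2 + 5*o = (o)*(o^2 - 6*o + 5) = o*(o - 5)*(o - 1)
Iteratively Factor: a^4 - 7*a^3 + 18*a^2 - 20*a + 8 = (a - 2)*(a^3 - 5*a^2 + 8*a - 4) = (a - 2)^2*(a^2 - 3*a + 2) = (a - 2)^3*(a - 1)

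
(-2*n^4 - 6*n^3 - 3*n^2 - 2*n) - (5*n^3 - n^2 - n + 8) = -2*n^4 - 11*n^3 - 2*n^2 - n - 8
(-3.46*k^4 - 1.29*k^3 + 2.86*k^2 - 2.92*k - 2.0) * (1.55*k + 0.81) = -5.363*k^5 - 4.8021*k^4 + 3.3881*k^3 - 2.2094*k^2 - 5.4652*k - 1.62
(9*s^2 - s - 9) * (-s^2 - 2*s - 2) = -9*s^4 - 17*s^3 - 7*s^2 + 20*s + 18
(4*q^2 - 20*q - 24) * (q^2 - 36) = 4*q^4 - 20*q^3 - 168*q^2 + 720*q + 864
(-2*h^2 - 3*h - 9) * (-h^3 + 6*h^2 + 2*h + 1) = 2*h^5 - 9*h^4 - 13*h^3 - 62*h^2 - 21*h - 9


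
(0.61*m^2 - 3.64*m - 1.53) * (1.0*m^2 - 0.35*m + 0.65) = 0.61*m^4 - 3.8535*m^3 + 0.1405*m^2 - 1.8305*m - 0.9945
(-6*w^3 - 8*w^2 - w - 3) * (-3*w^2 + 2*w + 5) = 18*w^5 + 12*w^4 - 43*w^3 - 33*w^2 - 11*w - 15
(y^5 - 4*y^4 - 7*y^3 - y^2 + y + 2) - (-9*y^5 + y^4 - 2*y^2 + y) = 10*y^5 - 5*y^4 - 7*y^3 + y^2 + 2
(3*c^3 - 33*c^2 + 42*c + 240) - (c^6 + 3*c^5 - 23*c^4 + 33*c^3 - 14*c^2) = -c^6 - 3*c^5 + 23*c^4 - 30*c^3 - 19*c^2 + 42*c + 240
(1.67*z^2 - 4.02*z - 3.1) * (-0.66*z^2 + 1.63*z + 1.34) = -1.1022*z^4 + 5.3753*z^3 - 2.2688*z^2 - 10.4398*z - 4.154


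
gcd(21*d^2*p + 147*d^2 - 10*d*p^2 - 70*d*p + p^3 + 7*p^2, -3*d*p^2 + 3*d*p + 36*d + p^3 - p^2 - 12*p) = -3*d + p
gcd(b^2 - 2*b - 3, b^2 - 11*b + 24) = b - 3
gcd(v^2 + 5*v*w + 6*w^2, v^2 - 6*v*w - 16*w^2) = v + 2*w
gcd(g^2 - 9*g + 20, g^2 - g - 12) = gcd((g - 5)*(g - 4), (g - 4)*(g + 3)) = g - 4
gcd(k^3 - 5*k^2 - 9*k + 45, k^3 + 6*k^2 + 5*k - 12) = k + 3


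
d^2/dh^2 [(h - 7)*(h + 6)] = 2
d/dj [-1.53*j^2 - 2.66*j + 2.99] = -3.06*j - 2.66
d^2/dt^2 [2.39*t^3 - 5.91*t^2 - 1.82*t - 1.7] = 14.34*t - 11.82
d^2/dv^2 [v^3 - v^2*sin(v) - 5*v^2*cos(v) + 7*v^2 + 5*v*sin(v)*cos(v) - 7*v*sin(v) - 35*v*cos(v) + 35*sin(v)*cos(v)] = v^2*sin(v) + 5*v^2*cos(v) + 27*v*sin(v) - 10*v*sin(2*v) + 31*v*cos(v) + 6*v + 68*sin(v) - 70*sin(2*v) - 24*cos(v) + 10*cos(2*v) + 14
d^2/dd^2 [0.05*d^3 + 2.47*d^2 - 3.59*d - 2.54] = 0.3*d + 4.94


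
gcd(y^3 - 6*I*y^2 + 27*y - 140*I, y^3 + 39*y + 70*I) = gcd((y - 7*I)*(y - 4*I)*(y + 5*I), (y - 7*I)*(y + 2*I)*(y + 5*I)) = y^2 - 2*I*y + 35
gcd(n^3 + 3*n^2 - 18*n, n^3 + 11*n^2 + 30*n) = n^2 + 6*n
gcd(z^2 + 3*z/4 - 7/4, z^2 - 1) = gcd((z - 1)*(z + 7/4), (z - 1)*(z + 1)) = z - 1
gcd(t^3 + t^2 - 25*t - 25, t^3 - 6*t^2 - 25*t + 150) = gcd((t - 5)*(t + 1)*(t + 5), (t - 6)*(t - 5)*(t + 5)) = t^2 - 25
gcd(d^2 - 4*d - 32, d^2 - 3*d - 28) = d + 4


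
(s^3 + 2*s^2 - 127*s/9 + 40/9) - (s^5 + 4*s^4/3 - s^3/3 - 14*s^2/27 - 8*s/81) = -s^5 - 4*s^4/3 + 4*s^3/3 + 68*s^2/27 - 1135*s/81 + 40/9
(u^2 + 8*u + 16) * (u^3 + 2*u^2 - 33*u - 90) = u^5 + 10*u^4 - u^3 - 322*u^2 - 1248*u - 1440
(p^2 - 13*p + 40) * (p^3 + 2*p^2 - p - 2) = p^5 - 11*p^4 + 13*p^3 + 91*p^2 - 14*p - 80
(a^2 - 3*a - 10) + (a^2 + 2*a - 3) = 2*a^2 - a - 13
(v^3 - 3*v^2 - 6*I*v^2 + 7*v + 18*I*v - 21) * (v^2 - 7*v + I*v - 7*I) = v^5 - 10*v^4 - 5*I*v^4 + 34*v^3 + 50*I*v^3 - 130*v^2 - 98*I*v^2 + 273*v - 70*I*v + 147*I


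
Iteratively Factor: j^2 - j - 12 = (j - 4)*(j + 3)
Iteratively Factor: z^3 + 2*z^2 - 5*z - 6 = (z - 2)*(z^2 + 4*z + 3) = (z - 2)*(z + 1)*(z + 3)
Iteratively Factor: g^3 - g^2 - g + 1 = (g - 1)*(g^2 - 1) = (g - 1)*(g + 1)*(g - 1)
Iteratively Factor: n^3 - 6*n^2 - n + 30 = (n - 5)*(n^2 - n - 6) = (n - 5)*(n + 2)*(n - 3)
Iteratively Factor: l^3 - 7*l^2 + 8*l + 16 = (l - 4)*(l^2 - 3*l - 4) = (l - 4)^2*(l + 1)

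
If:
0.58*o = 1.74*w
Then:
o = 3.0*w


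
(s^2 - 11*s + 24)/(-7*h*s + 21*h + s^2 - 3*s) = (s - 8)/(-7*h + s)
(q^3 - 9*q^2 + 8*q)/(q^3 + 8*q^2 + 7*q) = (q^2 - 9*q + 8)/(q^2 + 8*q + 7)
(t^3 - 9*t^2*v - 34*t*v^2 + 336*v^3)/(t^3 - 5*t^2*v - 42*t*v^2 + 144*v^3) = (t - 7*v)/(t - 3*v)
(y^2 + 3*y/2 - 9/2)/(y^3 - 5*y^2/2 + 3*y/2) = (y + 3)/(y*(y - 1))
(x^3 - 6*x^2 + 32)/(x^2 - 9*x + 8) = (x^3 - 6*x^2 + 32)/(x^2 - 9*x + 8)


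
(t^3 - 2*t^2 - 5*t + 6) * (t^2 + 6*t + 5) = t^5 + 4*t^4 - 12*t^3 - 34*t^2 + 11*t + 30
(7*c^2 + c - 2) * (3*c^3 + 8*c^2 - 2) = 21*c^5 + 59*c^4 + 2*c^3 - 30*c^2 - 2*c + 4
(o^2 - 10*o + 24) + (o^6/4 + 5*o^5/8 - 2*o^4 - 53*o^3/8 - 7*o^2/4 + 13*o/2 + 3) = o^6/4 + 5*o^5/8 - 2*o^4 - 53*o^3/8 - 3*o^2/4 - 7*o/2 + 27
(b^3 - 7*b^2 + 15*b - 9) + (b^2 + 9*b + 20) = b^3 - 6*b^2 + 24*b + 11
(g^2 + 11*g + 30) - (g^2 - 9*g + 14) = 20*g + 16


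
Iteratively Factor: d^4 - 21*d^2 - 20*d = (d + 4)*(d^3 - 4*d^2 - 5*d) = (d - 5)*(d + 4)*(d^2 + d) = d*(d - 5)*(d + 4)*(d + 1)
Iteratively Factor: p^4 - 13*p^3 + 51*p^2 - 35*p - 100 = (p + 1)*(p^3 - 14*p^2 + 65*p - 100) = (p - 4)*(p + 1)*(p^2 - 10*p + 25) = (p - 5)*(p - 4)*(p + 1)*(p - 5)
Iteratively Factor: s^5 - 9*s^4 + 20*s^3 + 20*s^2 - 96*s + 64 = (s - 2)*(s^4 - 7*s^3 + 6*s^2 + 32*s - 32) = (s - 4)*(s - 2)*(s^3 - 3*s^2 - 6*s + 8) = (s - 4)*(s - 2)*(s - 1)*(s^2 - 2*s - 8) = (s - 4)*(s - 2)*(s - 1)*(s + 2)*(s - 4)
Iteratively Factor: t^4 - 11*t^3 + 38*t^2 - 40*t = (t - 5)*(t^3 - 6*t^2 + 8*t) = (t - 5)*(t - 2)*(t^2 - 4*t) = t*(t - 5)*(t - 2)*(t - 4)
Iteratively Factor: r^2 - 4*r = (r - 4)*(r)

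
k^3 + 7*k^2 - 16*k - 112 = (k - 4)*(k + 4)*(k + 7)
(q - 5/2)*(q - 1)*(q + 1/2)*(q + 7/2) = q^4 + q^3/2 - 39*q^2/4 + 31*q/8 + 35/8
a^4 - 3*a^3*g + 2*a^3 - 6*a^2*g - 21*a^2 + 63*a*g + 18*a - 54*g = (a - 3)*(a - 1)*(a + 6)*(a - 3*g)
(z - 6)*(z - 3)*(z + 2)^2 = z^4 - 5*z^3 - 14*z^2 + 36*z + 72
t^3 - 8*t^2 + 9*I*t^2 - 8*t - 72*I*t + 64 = (t - 8)*(t + I)*(t + 8*I)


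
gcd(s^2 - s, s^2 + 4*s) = s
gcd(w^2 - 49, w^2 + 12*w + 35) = w + 7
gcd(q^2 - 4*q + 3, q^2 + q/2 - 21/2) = q - 3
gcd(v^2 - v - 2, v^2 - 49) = 1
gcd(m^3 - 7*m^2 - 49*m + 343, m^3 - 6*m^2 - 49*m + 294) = m^2 - 49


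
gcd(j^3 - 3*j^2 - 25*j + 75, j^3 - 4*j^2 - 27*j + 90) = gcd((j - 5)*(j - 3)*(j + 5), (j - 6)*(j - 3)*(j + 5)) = j^2 + 2*j - 15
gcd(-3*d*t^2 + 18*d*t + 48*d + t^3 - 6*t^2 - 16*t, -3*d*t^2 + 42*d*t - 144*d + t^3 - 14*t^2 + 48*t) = -3*d*t + 24*d + t^2 - 8*t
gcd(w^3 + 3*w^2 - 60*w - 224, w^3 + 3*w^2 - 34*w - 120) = w + 4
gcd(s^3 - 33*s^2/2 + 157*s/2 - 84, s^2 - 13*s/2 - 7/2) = s - 7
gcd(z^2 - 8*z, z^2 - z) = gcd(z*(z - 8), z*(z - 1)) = z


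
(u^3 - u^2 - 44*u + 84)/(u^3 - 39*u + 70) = (u - 6)/(u - 5)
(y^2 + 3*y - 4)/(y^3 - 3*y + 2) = (y + 4)/(y^2 + y - 2)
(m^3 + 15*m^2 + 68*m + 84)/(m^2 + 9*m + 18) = (m^2 + 9*m + 14)/(m + 3)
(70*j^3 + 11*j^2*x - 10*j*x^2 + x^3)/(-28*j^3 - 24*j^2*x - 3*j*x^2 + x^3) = (-5*j + x)/(2*j + x)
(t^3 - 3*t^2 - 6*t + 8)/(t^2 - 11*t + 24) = (t^3 - 3*t^2 - 6*t + 8)/(t^2 - 11*t + 24)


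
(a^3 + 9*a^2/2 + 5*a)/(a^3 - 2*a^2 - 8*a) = (a + 5/2)/(a - 4)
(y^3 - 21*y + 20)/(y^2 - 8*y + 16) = (y^2 + 4*y - 5)/(y - 4)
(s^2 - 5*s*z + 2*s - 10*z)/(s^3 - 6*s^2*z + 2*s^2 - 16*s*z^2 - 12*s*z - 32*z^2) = (-s + 5*z)/(-s^2 + 6*s*z + 16*z^2)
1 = 1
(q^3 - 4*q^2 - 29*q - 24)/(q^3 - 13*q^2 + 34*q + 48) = (q + 3)/(q - 6)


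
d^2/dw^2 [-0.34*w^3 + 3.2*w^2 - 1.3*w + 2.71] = 6.4 - 2.04*w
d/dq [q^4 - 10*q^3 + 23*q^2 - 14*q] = 4*q^3 - 30*q^2 + 46*q - 14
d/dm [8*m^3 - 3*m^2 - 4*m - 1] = 24*m^2 - 6*m - 4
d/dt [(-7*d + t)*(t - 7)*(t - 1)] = -14*d*t + 56*d + 3*t^2 - 16*t + 7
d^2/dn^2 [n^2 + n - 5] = 2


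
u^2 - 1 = (u - 1)*(u + 1)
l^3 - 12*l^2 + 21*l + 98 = (l - 7)^2*(l + 2)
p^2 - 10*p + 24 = (p - 6)*(p - 4)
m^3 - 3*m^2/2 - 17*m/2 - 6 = (m - 4)*(m + 1)*(m + 3/2)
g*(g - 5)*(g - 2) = g^3 - 7*g^2 + 10*g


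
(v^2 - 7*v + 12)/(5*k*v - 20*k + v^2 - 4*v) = (v - 3)/(5*k + v)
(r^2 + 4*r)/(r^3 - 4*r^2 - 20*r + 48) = r/(r^2 - 8*r + 12)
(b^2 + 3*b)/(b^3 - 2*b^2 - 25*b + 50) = b*(b + 3)/(b^3 - 2*b^2 - 25*b + 50)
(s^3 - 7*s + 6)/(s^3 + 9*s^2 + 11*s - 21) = (s - 2)/(s + 7)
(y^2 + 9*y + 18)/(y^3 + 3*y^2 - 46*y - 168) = (y + 3)/(y^2 - 3*y - 28)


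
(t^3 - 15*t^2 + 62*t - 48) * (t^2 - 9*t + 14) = t^5 - 24*t^4 + 211*t^3 - 816*t^2 + 1300*t - 672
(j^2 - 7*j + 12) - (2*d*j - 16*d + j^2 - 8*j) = -2*d*j + 16*d + j + 12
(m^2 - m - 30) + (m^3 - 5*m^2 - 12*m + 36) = m^3 - 4*m^2 - 13*m + 6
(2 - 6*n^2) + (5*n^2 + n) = -n^2 + n + 2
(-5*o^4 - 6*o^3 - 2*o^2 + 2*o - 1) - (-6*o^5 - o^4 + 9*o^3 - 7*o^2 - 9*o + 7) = 6*o^5 - 4*o^4 - 15*o^3 + 5*o^2 + 11*o - 8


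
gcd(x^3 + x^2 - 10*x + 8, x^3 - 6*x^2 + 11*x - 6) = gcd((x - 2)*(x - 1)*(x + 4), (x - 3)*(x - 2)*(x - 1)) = x^2 - 3*x + 2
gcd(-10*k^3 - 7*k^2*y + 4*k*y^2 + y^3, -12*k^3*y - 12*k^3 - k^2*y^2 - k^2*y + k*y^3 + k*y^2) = 1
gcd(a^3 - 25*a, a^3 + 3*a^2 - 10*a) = a^2 + 5*a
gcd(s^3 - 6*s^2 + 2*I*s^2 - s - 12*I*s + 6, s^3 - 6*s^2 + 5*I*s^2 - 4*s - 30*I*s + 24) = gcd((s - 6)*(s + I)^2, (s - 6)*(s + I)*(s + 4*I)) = s^2 + s*(-6 + I) - 6*I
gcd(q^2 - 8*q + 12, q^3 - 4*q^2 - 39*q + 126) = 1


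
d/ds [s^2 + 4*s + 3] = 2*s + 4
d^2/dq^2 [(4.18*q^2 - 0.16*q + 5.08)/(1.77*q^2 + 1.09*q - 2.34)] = (-17.131476*q^3 + 199.367136*q^2 + 54.828936*q + 99.111608)/(5.545233*q^6 + 10.244583*q^5 - 15.684147*q^4 - 25.792343*q^3 + 20.734974*q^2 + 17.905212*q - 12.812904)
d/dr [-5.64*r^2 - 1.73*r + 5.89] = -11.28*r - 1.73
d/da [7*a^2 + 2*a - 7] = 14*a + 2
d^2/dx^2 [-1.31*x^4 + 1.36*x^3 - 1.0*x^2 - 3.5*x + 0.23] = -15.72*x^2 + 8.16*x - 2.0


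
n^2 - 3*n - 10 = (n - 5)*(n + 2)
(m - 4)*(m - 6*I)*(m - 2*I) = m^3 - 4*m^2 - 8*I*m^2 - 12*m + 32*I*m + 48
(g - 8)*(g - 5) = g^2 - 13*g + 40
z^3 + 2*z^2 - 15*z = z*(z - 3)*(z + 5)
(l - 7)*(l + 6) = l^2 - l - 42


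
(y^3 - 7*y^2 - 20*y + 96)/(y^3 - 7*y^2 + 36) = (y^2 - 4*y - 32)/(y^2 - 4*y - 12)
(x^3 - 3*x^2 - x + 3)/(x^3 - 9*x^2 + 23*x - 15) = (x + 1)/(x - 5)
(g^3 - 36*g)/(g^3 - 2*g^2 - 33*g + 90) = g*(g - 6)/(g^2 - 8*g + 15)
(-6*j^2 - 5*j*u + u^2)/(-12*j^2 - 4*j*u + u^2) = (j + u)/(2*j + u)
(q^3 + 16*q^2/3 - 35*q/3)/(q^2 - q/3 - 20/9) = 3*q*(q + 7)/(3*q + 4)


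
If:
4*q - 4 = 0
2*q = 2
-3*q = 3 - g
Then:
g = 6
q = 1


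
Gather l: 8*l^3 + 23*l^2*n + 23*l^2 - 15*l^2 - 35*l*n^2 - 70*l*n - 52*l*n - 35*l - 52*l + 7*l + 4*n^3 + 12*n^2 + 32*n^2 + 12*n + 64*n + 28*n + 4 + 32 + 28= 8*l^3 + l^2*(23*n + 8) + l*(-35*n^2 - 122*n - 80) + 4*n^3 + 44*n^2 + 104*n + 64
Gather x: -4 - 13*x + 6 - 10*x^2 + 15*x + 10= -10*x^2 + 2*x + 12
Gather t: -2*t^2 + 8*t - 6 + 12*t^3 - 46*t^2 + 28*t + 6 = 12*t^3 - 48*t^2 + 36*t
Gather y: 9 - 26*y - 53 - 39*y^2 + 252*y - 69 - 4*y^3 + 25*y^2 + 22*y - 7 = -4*y^3 - 14*y^2 + 248*y - 120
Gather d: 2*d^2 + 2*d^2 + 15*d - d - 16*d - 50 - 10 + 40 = 4*d^2 - 2*d - 20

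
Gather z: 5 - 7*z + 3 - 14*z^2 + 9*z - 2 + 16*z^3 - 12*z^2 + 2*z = 16*z^3 - 26*z^2 + 4*z + 6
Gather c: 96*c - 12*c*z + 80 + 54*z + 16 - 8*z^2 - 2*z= c*(96 - 12*z) - 8*z^2 + 52*z + 96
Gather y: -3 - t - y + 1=-t - y - 2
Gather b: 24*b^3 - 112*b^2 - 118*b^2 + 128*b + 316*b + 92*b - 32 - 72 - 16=24*b^3 - 230*b^2 + 536*b - 120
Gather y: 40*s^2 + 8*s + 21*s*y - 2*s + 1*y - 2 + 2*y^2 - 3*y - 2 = 40*s^2 + 6*s + 2*y^2 + y*(21*s - 2) - 4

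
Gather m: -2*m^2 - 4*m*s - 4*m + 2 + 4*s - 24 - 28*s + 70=-2*m^2 + m*(-4*s - 4) - 24*s + 48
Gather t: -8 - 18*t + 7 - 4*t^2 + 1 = -4*t^2 - 18*t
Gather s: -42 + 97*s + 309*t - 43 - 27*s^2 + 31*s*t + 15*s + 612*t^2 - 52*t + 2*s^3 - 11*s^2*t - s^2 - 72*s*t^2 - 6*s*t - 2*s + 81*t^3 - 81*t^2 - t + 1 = 2*s^3 + s^2*(-11*t - 28) + s*(-72*t^2 + 25*t + 110) + 81*t^3 + 531*t^2 + 256*t - 84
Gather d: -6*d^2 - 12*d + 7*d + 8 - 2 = -6*d^2 - 5*d + 6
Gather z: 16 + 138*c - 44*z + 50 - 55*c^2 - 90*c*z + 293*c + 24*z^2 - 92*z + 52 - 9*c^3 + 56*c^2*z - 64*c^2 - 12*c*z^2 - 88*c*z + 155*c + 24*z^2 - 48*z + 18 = -9*c^3 - 119*c^2 + 586*c + z^2*(48 - 12*c) + z*(56*c^2 - 178*c - 184) + 136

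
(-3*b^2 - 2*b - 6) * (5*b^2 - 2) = -15*b^4 - 10*b^3 - 24*b^2 + 4*b + 12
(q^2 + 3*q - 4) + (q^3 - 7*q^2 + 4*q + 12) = q^3 - 6*q^2 + 7*q + 8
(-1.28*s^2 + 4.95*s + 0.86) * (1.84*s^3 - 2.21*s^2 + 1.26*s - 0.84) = -2.3552*s^5 + 11.9368*s^4 - 10.9699*s^3 + 5.4116*s^2 - 3.0744*s - 0.7224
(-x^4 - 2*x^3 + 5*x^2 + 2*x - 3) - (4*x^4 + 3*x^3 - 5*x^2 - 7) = -5*x^4 - 5*x^3 + 10*x^2 + 2*x + 4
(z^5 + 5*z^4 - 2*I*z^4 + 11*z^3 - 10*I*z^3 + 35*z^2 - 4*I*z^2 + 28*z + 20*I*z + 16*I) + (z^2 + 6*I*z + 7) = z^5 + 5*z^4 - 2*I*z^4 + 11*z^3 - 10*I*z^3 + 36*z^2 - 4*I*z^2 + 28*z + 26*I*z + 7 + 16*I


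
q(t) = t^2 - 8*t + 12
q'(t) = 2*t - 8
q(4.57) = -3.68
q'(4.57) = 1.14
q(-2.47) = 37.86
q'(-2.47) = -12.94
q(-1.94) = 31.28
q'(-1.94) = -11.88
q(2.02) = -0.08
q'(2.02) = -3.96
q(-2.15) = 33.82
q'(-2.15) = -12.30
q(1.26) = 3.51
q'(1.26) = -5.48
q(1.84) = 0.67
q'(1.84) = -4.32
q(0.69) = 6.96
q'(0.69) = -6.62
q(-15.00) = 357.00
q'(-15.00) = -38.00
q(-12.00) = 252.00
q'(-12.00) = -32.00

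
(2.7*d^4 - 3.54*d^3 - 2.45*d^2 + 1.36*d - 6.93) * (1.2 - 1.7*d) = -4.59*d^5 + 9.258*d^4 - 0.0830000000000002*d^3 - 5.252*d^2 + 13.413*d - 8.316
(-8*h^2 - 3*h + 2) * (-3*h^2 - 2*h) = 24*h^4 + 25*h^3 - 4*h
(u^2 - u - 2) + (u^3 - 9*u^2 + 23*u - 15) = u^3 - 8*u^2 + 22*u - 17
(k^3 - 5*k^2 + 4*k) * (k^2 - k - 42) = k^5 - 6*k^4 - 33*k^3 + 206*k^2 - 168*k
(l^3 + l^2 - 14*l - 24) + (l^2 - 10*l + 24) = l^3 + 2*l^2 - 24*l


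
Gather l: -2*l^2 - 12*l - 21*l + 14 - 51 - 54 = -2*l^2 - 33*l - 91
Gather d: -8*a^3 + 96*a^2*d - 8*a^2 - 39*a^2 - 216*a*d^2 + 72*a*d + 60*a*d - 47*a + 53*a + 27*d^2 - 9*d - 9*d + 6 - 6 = -8*a^3 - 47*a^2 + 6*a + d^2*(27 - 216*a) + d*(96*a^2 + 132*a - 18)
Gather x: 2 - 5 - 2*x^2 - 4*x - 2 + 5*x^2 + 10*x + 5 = 3*x^2 + 6*x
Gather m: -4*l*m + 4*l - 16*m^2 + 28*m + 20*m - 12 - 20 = 4*l - 16*m^2 + m*(48 - 4*l) - 32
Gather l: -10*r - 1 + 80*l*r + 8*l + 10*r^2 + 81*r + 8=l*(80*r + 8) + 10*r^2 + 71*r + 7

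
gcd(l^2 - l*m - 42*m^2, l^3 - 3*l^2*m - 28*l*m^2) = l - 7*m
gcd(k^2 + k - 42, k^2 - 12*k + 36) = k - 6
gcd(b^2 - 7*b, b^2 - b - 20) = 1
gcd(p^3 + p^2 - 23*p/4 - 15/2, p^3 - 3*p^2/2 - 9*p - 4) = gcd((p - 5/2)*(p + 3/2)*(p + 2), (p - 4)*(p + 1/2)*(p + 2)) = p + 2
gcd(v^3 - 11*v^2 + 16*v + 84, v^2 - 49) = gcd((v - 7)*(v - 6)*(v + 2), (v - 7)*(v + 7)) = v - 7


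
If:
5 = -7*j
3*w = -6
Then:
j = -5/7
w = -2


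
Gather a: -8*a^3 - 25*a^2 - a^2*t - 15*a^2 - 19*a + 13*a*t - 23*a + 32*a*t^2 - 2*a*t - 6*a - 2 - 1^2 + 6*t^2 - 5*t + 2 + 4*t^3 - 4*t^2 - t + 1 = -8*a^3 + a^2*(-t - 40) + a*(32*t^2 + 11*t - 48) + 4*t^3 + 2*t^2 - 6*t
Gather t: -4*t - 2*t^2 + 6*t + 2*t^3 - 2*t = 2*t^3 - 2*t^2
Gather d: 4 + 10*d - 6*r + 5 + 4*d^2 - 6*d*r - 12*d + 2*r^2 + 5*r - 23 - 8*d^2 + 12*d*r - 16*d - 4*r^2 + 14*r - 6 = -4*d^2 + d*(6*r - 18) - 2*r^2 + 13*r - 20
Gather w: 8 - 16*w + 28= 36 - 16*w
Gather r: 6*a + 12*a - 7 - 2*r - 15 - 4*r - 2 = 18*a - 6*r - 24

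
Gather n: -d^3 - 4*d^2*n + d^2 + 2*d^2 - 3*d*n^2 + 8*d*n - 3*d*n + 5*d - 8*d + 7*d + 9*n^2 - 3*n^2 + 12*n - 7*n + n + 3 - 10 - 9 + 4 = -d^3 + 3*d^2 + 4*d + n^2*(6 - 3*d) + n*(-4*d^2 + 5*d + 6) - 12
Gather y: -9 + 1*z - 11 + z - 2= 2*z - 22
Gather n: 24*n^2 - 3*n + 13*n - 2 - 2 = 24*n^2 + 10*n - 4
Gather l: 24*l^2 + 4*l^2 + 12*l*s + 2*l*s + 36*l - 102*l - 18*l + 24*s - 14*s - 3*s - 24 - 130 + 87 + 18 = 28*l^2 + l*(14*s - 84) + 7*s - 49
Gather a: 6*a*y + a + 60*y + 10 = a*(6*y + 1) + 60*y + 10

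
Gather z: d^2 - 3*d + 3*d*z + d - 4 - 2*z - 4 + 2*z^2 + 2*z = d^2 + 3*d*z - 2*d + 2*z^2 - 8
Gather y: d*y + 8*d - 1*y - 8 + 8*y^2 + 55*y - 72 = 8*d + 8*y^2 + y*(d + 54) - 80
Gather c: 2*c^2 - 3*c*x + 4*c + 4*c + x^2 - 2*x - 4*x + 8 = 2*c^2 + c*(8 - 3*x) + x^2 - 6*x + 8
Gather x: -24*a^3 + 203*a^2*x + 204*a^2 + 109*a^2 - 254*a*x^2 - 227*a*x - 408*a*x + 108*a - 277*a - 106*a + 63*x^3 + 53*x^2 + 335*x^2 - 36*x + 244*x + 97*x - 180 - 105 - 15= -24*a^3 + 313*a^2 - 275*a + 63*x^3 + x^2*(388 - 254*a) + x*(203*a^2 - 635*a + 305) - 300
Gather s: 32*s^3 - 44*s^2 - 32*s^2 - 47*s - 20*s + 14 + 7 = 32*s^3 - 76*s^2 - 67*s + 21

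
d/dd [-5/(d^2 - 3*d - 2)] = 5*(2*d - 3)/(-d^2 + 3*d + 2)^2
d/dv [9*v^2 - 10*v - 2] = 18*v - 10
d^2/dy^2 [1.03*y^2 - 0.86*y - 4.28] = 2.06000000000000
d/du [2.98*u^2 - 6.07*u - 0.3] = 5.96*u - 6.07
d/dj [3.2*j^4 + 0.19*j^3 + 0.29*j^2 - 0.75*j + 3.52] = 12.8*j^3 + 0.57*j^2 + 0.58*j - 0.75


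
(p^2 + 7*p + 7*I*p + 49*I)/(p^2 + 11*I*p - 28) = (p + 7)/(p + 4*I)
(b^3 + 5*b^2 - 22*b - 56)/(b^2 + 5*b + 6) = (b^2 + 3*b - 28)/(b + 3)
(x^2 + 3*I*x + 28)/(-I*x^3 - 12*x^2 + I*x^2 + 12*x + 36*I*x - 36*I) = (I*x^2 - 3*x + 28*I)/(x^3 - x^2*(1 + 12*I) + 12*x*(-3 + I) + 36)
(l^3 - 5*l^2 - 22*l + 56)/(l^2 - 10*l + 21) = (l^2 + 2*l - 8)/(l - 3)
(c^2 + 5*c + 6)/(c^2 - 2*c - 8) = (c + 3)/(c - 4)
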